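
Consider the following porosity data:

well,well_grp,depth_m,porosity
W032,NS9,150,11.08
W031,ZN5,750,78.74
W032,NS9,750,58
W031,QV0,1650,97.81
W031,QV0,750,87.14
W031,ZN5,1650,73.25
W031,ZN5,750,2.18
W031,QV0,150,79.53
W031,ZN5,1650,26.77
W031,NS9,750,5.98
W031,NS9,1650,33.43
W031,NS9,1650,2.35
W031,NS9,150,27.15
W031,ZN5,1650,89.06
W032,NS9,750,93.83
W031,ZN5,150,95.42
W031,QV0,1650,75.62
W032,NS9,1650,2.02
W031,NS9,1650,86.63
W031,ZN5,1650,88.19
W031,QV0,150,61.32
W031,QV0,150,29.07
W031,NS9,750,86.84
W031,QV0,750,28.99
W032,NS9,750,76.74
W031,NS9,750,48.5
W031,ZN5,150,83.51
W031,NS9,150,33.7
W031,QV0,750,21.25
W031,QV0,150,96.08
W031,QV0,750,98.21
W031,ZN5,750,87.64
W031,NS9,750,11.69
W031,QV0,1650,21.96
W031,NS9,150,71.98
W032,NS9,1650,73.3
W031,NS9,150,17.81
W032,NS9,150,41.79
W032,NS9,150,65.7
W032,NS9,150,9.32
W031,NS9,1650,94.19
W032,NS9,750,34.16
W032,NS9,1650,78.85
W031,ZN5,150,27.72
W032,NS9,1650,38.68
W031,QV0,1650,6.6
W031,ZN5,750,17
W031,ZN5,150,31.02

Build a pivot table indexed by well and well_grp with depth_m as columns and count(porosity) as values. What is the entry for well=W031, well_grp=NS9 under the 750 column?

4

Rows with well=W031, well_grp=NS9 and depth_m=750: porosity values are 5.98, 86.84, 48.5, 11.69.
4 rows match — count = 4.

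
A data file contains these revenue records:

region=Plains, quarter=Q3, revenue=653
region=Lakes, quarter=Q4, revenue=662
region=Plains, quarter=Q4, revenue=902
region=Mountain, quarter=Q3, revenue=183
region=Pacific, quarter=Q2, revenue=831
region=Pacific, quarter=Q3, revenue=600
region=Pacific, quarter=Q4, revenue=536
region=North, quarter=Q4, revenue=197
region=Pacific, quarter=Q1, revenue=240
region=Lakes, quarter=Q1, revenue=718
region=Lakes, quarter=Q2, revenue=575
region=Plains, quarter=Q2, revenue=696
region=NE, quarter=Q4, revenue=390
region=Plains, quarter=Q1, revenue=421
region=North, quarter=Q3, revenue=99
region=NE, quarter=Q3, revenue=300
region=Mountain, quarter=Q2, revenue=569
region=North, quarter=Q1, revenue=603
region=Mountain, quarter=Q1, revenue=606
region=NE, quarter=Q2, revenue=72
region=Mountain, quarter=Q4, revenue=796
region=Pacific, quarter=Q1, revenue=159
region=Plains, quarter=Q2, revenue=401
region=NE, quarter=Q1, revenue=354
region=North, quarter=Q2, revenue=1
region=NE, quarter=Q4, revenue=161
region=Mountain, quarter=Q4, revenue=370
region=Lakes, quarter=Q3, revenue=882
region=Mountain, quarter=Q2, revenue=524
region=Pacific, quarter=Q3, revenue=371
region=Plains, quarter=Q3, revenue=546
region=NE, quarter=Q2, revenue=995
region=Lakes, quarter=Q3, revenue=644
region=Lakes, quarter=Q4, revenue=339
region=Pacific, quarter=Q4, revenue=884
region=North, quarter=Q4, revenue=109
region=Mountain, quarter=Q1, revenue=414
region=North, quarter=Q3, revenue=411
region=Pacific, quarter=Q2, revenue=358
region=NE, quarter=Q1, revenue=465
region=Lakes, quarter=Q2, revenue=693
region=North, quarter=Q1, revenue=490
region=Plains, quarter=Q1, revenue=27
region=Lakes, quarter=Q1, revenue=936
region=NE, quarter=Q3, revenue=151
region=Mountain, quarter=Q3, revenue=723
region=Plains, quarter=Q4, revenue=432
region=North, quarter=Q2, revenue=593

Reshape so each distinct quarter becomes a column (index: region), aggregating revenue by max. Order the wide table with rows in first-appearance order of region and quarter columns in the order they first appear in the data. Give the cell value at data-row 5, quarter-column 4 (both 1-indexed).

With rows in first-appearance order of region, row 5 is region=North. quarter columns in first-appearance order: Q3, Q4, Q2, Q1; column 4 is Q1.
Long rows with region=North, quarter=Q1: max(603, 490) = 603.

603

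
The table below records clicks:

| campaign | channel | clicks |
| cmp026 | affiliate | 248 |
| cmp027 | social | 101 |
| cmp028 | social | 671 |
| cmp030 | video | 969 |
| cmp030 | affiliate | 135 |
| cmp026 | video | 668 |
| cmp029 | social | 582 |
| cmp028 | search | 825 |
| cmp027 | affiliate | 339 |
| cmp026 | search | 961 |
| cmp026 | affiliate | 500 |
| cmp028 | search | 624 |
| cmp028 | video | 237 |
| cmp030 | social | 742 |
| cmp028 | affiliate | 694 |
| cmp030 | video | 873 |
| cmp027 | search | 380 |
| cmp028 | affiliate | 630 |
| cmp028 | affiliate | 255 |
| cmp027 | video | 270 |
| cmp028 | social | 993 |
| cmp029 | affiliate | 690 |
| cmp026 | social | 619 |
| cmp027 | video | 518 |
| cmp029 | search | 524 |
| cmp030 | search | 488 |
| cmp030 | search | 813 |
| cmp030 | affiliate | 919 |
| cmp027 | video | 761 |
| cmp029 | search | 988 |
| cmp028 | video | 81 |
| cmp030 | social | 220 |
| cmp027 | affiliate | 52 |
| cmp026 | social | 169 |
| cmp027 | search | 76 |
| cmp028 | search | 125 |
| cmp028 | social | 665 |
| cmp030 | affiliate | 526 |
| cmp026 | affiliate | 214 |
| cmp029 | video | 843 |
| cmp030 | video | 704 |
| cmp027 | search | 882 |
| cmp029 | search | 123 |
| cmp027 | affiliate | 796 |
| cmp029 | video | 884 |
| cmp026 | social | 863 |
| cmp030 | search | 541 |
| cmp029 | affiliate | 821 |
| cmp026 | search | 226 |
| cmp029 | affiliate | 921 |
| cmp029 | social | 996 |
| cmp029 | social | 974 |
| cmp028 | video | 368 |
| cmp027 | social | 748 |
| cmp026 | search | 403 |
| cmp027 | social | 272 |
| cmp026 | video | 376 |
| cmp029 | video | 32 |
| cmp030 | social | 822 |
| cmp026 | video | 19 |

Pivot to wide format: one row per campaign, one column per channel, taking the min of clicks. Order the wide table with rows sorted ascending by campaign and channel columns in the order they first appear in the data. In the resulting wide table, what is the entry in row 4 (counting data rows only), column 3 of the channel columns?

With rows sorted ascending by campaign, row 4 is campaign=cmp029. channel columns in first-appearance order: affiliate, social, video, search; column 3 is video.
Long rows with campaign=cmp029, channel=video: min(843, 884, 32) = 32.

32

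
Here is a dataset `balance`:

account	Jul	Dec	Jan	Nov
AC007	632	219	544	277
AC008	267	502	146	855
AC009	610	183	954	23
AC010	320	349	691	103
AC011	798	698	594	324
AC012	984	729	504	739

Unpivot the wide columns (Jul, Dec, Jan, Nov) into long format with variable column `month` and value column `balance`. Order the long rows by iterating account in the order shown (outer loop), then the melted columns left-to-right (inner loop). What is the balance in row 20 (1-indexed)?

24 rows total (6 × 4). Row 20: index ⌊(20-1)/4⌋ = 4 into account → AC011; (20-1) mod 4 = 3 into the melted columns → Nov.
So row 20 is (AC011, Nov, 324); balance = 324.

324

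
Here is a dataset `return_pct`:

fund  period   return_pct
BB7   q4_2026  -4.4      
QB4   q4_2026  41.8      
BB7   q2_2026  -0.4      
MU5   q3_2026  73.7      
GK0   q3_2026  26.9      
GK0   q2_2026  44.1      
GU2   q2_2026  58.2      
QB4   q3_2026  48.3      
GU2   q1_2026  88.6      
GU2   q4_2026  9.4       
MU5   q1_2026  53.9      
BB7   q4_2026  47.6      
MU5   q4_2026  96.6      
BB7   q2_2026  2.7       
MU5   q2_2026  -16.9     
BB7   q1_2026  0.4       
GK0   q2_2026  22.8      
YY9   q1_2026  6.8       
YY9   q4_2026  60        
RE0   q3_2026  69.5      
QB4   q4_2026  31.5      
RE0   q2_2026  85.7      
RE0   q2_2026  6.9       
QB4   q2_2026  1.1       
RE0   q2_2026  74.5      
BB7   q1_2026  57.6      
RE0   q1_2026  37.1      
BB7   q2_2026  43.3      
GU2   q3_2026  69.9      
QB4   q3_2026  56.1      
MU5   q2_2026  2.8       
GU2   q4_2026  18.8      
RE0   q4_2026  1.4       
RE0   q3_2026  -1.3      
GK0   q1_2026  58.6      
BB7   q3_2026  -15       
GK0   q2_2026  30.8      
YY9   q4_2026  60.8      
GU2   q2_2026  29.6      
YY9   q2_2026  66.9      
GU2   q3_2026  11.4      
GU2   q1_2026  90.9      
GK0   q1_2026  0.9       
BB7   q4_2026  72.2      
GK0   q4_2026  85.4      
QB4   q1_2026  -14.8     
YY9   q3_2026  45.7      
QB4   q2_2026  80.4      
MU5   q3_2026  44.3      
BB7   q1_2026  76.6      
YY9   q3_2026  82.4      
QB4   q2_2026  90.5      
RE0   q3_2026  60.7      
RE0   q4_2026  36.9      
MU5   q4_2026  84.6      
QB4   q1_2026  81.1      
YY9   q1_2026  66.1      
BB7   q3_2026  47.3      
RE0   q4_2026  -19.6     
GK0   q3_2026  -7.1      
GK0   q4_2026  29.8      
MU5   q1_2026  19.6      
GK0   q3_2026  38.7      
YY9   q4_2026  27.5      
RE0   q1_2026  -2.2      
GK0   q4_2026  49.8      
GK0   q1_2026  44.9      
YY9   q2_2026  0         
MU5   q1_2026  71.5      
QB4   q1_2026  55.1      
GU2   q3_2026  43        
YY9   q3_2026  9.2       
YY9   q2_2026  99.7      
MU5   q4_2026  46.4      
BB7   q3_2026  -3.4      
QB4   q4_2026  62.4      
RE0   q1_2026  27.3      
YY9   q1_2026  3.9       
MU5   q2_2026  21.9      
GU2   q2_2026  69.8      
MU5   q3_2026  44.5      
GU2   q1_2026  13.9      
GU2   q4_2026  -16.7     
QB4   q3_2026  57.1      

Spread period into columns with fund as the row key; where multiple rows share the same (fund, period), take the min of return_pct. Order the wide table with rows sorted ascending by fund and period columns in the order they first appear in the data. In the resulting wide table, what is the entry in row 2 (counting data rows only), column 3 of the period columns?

-7.1

With rows sorted ascending by fund, row 2 is fund=GK0. period columns in first-appearance order: q4_2026, q2_2026, q3_2026, q1_2026; column 3 is q3_2026.
Long rows with fund=GK0, period=q3_2026: min(26.9, -7.1, 38.7) = -7.1.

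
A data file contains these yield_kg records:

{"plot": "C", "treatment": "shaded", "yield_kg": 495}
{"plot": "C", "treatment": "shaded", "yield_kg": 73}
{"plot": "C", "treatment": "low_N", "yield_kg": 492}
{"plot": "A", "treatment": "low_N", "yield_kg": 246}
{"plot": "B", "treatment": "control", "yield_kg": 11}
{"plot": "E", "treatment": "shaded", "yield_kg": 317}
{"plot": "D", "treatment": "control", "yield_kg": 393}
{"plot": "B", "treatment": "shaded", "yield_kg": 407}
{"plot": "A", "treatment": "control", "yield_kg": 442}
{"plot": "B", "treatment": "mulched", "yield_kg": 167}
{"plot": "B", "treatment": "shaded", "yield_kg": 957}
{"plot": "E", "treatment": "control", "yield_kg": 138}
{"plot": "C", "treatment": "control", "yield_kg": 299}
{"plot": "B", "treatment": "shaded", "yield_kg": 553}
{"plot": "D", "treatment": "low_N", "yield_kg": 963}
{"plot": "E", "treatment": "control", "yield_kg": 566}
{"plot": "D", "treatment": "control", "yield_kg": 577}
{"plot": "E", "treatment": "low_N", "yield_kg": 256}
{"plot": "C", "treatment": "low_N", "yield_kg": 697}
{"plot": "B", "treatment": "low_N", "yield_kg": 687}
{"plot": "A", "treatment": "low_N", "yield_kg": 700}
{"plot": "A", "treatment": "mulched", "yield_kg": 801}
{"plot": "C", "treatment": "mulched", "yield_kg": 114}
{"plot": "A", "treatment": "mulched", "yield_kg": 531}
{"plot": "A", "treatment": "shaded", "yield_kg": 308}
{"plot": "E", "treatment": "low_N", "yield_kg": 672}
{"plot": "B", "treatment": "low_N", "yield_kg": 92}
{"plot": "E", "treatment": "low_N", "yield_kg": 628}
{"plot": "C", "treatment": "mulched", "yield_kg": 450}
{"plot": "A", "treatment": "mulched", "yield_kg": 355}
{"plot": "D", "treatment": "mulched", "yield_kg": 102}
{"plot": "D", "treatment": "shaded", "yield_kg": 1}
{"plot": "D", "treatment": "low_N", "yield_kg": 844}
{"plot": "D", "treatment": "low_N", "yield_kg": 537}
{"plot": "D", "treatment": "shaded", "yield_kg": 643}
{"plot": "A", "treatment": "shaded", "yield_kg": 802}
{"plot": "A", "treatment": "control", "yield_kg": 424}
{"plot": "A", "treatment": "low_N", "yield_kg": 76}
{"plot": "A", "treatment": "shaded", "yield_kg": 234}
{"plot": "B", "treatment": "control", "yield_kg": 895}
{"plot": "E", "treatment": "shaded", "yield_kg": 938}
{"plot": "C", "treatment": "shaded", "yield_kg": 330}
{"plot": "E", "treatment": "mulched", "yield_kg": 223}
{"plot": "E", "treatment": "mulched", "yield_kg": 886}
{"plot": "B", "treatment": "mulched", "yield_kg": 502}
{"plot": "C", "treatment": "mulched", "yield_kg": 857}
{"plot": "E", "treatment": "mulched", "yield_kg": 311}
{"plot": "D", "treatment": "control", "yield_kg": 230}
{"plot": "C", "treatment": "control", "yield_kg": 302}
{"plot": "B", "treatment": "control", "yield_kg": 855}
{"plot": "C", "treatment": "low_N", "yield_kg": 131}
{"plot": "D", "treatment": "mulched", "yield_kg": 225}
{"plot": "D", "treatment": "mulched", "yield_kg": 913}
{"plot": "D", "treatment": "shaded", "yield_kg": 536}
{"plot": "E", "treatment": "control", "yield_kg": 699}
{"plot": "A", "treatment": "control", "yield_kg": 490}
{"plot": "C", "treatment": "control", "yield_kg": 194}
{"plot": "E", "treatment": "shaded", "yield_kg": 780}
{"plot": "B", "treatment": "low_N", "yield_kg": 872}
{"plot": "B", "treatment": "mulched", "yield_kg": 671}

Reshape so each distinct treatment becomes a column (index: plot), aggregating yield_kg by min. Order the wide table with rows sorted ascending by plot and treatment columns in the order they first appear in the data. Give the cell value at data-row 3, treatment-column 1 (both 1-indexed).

With rows sorted ascending by plot, row 3 is plot=C. treatment columns in first-appearance order: shaded, low_N, control, mulched; column 1 is shaded.
Long rows with plot=C, treatment=shaded: min(495, 73, 330) = 73.

73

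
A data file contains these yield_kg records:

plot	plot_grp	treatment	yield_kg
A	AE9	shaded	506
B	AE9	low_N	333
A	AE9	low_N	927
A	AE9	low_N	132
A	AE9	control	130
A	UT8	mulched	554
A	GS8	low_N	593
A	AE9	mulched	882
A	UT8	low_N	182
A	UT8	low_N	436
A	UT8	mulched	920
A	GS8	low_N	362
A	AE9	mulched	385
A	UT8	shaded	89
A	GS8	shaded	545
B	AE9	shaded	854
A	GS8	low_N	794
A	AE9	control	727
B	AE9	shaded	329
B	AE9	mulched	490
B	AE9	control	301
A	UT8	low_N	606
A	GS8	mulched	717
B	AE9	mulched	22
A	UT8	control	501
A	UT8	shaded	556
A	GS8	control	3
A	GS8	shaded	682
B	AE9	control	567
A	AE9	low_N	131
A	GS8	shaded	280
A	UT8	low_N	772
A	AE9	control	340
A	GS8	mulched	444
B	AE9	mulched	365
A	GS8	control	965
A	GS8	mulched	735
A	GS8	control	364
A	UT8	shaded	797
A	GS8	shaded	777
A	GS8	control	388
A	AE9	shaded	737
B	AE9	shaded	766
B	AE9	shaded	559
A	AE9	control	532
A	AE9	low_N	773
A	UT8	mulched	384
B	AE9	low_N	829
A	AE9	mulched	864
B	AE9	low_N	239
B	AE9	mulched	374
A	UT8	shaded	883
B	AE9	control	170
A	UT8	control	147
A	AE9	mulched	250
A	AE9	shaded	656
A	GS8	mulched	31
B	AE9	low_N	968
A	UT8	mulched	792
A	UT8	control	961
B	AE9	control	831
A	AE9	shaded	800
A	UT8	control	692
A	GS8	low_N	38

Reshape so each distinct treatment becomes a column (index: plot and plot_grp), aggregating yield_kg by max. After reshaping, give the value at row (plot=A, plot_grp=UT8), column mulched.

Rows with plot=A, plot_grp=UT8 and treatment=mulched: yield_kg values are 554, 920, 384, 792.
max(554, 920, 384, 792) = 920.

920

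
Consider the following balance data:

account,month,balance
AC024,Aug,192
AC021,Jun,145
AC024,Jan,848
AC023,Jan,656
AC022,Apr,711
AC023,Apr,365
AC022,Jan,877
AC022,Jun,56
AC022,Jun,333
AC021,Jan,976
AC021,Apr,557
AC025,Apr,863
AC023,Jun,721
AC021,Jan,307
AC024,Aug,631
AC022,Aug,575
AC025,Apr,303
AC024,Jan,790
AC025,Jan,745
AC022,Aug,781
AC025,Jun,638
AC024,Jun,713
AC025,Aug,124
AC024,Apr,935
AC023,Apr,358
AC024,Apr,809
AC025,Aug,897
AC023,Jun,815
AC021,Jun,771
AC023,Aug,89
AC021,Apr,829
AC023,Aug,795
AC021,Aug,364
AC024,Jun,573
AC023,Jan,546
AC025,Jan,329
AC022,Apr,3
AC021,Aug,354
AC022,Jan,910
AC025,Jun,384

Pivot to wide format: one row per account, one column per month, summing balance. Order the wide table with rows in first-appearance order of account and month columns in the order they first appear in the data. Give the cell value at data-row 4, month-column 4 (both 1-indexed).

714

With rows in first-appearance order of account, row 4 is account=AC022. month columns in first-appearance order: Aug, Jun, Jan, Apr; column 4 is Apr.
Long rows with account=AC022, month=Apr: 711 + 3 = 714.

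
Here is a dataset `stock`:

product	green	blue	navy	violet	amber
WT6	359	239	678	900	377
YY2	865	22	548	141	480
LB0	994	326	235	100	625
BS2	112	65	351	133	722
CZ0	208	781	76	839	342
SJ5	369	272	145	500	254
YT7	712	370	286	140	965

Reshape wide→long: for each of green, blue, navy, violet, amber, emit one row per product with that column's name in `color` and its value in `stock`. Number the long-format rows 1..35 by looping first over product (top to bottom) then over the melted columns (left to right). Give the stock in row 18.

35 rows total (7 × 5). Row 18: index ⌊(18-1)/5⌋ = 3 into product → BS2; (18-1) mod 5 = 2 into the melted columns → navy.
So row 18 is (BS2, navy, 351); stock = 351.

351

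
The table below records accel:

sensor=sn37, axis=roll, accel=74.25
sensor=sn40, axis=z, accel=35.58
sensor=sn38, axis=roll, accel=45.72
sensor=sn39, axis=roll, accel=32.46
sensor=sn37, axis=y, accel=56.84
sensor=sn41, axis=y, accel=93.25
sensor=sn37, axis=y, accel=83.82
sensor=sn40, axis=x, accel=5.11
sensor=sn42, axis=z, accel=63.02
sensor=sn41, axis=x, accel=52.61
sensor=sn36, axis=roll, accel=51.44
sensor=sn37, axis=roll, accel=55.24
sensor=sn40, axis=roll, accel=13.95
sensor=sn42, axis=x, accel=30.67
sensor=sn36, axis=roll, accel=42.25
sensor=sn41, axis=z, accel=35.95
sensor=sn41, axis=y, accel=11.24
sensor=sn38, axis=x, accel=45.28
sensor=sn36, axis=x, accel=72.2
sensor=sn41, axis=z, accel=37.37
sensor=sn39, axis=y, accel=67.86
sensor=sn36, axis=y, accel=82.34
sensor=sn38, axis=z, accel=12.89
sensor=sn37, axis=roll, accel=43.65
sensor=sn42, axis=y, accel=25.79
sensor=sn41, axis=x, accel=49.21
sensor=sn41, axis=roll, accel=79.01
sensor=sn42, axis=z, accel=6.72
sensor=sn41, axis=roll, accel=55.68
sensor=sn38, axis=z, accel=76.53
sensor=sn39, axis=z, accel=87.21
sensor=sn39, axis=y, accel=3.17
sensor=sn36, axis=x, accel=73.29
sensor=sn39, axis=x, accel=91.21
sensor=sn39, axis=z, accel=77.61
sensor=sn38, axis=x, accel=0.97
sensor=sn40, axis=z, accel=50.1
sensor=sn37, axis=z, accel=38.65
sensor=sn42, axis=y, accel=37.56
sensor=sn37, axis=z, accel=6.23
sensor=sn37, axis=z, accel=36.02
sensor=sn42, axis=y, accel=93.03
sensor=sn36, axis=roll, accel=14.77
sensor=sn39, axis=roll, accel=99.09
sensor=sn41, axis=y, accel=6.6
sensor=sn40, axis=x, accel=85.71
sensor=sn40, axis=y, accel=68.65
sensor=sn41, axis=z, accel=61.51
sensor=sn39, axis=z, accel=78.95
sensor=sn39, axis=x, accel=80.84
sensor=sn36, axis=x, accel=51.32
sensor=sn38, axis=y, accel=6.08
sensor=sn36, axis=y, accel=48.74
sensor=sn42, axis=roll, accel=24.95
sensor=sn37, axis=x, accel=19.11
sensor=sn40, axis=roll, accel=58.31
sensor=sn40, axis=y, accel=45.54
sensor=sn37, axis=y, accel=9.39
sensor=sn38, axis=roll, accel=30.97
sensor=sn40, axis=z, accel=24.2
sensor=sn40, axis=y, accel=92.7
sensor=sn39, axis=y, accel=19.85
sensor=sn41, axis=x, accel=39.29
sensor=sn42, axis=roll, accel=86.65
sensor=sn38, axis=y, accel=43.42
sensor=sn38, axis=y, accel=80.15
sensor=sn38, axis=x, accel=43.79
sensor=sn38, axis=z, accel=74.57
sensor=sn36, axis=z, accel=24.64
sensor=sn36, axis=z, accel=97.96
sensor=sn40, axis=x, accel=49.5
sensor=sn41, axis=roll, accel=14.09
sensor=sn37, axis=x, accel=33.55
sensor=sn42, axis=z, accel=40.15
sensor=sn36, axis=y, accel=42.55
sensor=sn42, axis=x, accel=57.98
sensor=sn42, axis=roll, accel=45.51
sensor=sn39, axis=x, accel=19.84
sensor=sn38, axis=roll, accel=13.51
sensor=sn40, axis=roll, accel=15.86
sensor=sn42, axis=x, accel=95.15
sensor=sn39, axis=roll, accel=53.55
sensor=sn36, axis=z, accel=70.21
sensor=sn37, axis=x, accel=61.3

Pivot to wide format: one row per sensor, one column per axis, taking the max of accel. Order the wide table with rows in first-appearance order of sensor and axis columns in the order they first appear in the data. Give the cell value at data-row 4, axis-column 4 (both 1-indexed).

With rows in first-appearance order of sensor, row 4 is sensor=sn39. axis columns in first-appearance order: roll, z, y, x; column 4 is x.
Long rows with sensor=sn39, axis=x: max(91.21, 80.84, 19.84) = 91.21.

91.21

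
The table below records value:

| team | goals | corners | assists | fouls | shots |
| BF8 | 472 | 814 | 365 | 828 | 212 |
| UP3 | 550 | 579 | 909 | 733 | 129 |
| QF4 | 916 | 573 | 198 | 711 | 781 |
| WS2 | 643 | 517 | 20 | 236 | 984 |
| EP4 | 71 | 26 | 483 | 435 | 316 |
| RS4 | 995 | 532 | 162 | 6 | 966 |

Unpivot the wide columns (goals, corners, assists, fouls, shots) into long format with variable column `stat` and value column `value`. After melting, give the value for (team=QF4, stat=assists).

198

Unpivoting turns each (team, wide-column) pair into one long row.
The wide cell at row QF4, column assists holds 198, so the long row (QF4, assists) has value=198.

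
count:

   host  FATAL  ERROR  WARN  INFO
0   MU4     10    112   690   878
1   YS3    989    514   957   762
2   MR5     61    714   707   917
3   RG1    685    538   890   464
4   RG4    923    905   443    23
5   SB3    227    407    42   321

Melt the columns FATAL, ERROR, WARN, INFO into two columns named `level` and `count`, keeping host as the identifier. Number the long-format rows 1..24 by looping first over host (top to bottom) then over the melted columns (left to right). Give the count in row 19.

443

24 rows total (6 × 4). Row 19: index ⌊(19-1)/4⌋ = 4 into host → RG4; (19-1) mod 4 = 2 into the melted columns → WARN.
So row 19 is (RG4, WARN, 443); count = 443.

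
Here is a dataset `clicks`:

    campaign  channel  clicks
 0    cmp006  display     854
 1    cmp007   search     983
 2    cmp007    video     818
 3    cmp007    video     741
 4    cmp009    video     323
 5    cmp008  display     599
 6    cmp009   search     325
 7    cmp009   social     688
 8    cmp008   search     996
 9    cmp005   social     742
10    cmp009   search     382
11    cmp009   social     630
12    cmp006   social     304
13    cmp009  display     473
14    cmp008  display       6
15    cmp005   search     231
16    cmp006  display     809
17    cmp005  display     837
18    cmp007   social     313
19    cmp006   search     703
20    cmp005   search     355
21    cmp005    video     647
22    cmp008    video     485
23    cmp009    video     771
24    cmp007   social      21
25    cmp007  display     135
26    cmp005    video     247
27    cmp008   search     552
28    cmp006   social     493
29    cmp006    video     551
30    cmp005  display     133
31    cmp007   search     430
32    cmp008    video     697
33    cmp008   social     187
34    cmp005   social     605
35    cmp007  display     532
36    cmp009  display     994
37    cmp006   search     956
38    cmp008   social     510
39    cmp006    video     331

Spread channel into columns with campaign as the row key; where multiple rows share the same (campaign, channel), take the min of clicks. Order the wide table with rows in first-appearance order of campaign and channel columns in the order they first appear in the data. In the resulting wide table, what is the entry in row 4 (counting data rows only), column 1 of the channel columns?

With rows in first-appearance order of campaign, row 4 is campaign=cmp008. channel columns in first-appearance order: display, search, video, social; column 1 is display.
Long rows with campaign=cmp008, channel=display: min(599, 6) = 6.

6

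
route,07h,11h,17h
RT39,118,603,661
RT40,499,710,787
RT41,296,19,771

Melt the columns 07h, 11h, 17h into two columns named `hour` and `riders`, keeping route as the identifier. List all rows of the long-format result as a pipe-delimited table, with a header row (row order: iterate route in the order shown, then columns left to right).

| route | hour | riders |
| RT39 | 07h | 118 |
| RT39 | 11h | 603 |
| RT39 | 17h | 661 |
| RT40 | 07h | 499 |
| RT40 | 11h | 710 |
| RT40 | 17h | 787 |
| RT41 | 07h | 296 |
| RT41 | 11h | 19 |
| RT41 | 17h | 771 |

Each (route, column) pair becomes one row: 3 × 3 = 9 rows.
For example, (RT39, 07h) → riders=118.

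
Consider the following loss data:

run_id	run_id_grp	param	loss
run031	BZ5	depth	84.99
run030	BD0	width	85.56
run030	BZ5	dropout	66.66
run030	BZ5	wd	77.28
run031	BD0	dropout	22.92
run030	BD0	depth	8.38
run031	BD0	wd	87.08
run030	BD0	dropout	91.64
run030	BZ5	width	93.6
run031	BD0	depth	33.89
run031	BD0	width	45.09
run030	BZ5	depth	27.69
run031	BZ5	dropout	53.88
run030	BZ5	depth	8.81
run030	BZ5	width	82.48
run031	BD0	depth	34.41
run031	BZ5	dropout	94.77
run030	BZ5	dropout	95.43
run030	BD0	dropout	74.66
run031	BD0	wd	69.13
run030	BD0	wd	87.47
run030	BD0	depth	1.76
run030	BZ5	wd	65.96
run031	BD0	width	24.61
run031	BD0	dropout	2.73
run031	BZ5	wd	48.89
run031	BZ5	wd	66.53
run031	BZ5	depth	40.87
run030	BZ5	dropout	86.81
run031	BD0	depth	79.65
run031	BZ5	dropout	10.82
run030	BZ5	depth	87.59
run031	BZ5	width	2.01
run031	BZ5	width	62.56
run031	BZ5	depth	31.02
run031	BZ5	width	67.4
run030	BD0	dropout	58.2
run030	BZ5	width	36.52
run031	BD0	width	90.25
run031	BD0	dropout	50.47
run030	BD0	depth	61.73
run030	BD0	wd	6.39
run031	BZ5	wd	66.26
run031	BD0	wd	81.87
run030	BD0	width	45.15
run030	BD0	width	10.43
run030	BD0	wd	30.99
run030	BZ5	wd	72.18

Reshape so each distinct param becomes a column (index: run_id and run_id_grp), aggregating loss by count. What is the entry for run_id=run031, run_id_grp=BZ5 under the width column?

3

Rows with run_id=run031, run_id_grp=BZ5 and param=width: loss values are 2.01, 62.56, 67.4.
3 rows match — count = 3.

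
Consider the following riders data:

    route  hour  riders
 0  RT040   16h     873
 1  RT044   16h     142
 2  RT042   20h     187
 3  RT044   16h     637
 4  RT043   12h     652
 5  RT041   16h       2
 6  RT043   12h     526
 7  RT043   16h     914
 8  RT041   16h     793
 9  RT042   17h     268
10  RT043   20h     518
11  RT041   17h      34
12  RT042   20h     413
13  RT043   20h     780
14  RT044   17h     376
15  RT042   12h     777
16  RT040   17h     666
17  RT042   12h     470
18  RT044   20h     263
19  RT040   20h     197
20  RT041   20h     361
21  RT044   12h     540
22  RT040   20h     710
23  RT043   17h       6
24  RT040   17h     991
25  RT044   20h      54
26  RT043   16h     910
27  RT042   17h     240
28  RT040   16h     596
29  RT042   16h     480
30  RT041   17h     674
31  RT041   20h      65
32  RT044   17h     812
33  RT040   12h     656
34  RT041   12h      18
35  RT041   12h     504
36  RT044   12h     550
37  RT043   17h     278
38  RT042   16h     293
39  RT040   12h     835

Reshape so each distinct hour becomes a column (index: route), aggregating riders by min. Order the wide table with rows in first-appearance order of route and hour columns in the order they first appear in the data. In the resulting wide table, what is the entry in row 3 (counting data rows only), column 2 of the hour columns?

187

With rows in first-appearance order of route, row 3 is route=RT042. hour columns in first-appearance order: 16h, 20h, 12h, 17h; column 2 is 20h.
Long rows with route=RT042, hour=20h: min(187, 413) = 187.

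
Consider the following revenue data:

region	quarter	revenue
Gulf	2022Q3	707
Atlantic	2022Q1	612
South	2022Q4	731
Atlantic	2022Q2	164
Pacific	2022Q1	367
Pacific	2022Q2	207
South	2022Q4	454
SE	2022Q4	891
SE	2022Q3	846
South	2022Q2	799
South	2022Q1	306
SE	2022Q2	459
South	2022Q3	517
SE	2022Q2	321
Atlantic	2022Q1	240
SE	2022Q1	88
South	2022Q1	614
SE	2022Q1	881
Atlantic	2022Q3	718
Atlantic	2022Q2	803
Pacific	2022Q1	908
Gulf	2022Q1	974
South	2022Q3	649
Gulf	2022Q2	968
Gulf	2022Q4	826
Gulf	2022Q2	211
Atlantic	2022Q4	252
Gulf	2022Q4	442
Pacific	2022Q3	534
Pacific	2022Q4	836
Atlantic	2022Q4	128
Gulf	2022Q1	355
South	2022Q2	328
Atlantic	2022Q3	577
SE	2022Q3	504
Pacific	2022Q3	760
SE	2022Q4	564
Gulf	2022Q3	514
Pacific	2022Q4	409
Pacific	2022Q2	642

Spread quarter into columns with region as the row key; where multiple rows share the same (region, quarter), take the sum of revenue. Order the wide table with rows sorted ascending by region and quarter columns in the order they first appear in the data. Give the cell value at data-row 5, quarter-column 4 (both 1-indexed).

1127

With rows sorted ascending by region, row 5 is region=South. quarter columns in first-appearance order: 2022Q3, 2022Q1, 2022Q4, 2022Q2; column 4 is 2022Q2.
Long rows with region=South, quarter=2022Q2: 799 + 328 = 1127.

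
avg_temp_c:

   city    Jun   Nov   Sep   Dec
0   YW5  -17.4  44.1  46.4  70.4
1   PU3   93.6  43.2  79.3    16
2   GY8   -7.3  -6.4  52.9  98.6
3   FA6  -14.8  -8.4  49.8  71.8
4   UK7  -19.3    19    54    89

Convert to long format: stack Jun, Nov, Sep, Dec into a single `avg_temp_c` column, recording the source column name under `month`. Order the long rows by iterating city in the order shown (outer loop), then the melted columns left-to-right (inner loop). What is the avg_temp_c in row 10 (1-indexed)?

20 rows total (5 × 4). Row 10: index ⌊(10-1)/4⌋ = 2 into city → GY8; (10-1) mod 4 = 1 into the melted columns → Nov.
So row 10 is (GY8, Nov, -6.4); avg_temp_c = -6.4.

-6.4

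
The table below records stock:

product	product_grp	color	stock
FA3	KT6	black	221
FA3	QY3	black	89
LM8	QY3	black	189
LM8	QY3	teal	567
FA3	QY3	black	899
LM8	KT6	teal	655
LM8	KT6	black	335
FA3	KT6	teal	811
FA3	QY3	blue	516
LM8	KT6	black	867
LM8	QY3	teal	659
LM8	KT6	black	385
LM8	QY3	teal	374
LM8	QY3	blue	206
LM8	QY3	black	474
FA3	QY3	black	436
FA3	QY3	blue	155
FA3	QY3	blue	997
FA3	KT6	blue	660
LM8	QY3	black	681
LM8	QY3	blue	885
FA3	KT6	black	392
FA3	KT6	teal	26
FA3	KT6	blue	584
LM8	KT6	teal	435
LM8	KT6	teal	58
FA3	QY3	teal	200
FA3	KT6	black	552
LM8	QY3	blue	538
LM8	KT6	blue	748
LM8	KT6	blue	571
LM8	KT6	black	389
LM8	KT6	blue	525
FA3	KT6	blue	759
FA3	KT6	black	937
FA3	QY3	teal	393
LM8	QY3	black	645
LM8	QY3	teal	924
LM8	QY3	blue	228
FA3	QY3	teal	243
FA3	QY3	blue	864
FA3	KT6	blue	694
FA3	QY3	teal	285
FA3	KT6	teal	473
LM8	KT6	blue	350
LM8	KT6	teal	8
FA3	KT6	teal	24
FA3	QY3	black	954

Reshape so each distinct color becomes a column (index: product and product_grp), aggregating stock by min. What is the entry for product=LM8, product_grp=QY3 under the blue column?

Rows with product=LM8, product_grp=QY3 and color=blue: stock values are 206, 885, 538, 228.
min(206, 885, 538, 228) = 206.

206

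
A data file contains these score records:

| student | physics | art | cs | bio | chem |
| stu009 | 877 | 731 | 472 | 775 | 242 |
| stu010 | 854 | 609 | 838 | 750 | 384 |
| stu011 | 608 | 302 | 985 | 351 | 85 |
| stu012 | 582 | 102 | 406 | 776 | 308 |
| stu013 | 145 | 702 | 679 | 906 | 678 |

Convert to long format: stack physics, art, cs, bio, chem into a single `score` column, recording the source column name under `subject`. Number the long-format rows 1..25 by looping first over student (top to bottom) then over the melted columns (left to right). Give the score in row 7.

609

25 rows total (5 × 5). Row 7: index ⌊(7-1)/5⌋ = 1 into student → stu010; (7-1) mod 5 = 1 into the melted columns → art.
So row 7 is (stu010, art, 609); score = 609.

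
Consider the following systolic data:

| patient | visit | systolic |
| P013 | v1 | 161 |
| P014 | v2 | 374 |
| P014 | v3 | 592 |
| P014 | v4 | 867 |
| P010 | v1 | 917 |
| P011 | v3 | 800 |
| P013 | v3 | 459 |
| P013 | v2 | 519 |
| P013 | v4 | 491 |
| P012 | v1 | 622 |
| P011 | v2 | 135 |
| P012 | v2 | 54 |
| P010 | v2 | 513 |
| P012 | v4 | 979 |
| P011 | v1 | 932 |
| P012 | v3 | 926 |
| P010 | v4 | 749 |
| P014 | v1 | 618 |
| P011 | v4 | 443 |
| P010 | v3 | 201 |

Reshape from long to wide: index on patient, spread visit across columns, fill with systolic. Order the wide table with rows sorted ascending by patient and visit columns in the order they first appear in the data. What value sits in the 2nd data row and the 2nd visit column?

With rows sorted ascending by patient, row 2 is patient=P011. visit columns in first-appearance order: v1, v2, v3, v4; column 2 is v2.
Long rows with patient=P011, visit=v2: systolic = 135.

135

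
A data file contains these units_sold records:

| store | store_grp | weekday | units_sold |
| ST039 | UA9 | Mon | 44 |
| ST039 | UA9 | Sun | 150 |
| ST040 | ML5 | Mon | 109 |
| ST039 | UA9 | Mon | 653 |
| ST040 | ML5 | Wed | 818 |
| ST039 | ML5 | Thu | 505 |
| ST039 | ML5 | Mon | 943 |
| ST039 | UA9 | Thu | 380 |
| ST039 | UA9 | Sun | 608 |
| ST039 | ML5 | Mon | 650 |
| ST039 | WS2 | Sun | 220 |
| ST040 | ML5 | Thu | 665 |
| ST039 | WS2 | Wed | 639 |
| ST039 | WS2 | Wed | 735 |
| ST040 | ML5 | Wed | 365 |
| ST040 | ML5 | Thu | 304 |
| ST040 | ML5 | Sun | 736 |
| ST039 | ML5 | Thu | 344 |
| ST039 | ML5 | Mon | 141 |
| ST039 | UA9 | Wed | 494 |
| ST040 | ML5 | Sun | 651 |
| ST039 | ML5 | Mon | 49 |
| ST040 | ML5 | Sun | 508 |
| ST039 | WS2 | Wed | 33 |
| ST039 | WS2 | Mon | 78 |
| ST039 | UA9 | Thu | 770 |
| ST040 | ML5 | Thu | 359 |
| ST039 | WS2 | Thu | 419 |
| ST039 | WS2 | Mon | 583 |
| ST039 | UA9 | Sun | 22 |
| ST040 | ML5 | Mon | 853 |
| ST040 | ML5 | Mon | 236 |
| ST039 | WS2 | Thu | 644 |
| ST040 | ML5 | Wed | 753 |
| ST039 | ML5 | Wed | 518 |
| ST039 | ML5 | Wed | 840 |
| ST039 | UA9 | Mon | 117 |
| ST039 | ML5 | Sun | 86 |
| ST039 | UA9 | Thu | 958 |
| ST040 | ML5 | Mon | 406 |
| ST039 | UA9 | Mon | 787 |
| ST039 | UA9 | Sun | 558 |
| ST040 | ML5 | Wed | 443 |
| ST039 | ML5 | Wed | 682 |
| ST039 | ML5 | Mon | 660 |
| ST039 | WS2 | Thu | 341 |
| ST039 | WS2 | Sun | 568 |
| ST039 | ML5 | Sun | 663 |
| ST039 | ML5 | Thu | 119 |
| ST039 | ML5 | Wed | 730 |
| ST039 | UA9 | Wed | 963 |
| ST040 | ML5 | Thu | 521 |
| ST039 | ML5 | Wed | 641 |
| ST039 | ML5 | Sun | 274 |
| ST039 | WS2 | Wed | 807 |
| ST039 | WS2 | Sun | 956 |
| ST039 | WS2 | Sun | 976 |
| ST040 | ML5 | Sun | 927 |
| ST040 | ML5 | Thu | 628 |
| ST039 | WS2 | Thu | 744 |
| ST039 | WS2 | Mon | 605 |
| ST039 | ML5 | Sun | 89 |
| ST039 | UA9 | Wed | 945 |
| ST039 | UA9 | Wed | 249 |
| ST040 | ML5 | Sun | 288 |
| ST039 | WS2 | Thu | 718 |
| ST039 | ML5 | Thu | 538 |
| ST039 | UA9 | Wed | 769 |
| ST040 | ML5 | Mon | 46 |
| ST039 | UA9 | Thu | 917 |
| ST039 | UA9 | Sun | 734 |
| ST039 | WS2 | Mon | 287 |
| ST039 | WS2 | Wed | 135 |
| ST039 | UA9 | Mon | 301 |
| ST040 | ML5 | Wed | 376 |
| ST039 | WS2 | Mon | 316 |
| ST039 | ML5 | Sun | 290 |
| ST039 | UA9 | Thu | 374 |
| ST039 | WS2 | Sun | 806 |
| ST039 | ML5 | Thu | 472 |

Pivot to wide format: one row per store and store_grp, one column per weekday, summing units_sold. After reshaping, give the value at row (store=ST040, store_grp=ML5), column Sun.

3110

Rows with store=ST040, store_grp=ML5 and weekday=Sun: units_sold values are 736, 651, 508, 927, 288.
736 + 651 + 508 + 927 + 288 = 3110.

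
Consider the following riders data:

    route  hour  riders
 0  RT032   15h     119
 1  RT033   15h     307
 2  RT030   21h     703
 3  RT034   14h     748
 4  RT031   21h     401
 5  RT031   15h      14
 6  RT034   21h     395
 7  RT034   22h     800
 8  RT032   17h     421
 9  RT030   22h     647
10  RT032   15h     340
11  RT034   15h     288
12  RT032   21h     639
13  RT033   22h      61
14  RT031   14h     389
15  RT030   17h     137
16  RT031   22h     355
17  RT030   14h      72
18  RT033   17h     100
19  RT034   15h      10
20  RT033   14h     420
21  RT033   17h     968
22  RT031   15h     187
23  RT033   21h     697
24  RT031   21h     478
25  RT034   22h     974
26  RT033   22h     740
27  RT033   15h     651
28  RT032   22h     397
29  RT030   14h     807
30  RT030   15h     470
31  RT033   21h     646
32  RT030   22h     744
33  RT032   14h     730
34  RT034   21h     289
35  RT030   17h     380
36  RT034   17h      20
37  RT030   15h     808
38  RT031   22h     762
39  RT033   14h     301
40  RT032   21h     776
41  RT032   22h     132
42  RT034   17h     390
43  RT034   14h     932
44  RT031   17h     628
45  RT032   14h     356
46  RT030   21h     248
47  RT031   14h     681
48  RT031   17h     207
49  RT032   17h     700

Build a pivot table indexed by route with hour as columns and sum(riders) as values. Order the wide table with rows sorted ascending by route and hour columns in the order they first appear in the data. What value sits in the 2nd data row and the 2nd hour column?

879

With rows sorted ascending by route, row 2 is route=RT031. hour columns in first-appearance order: 15h, 21h, 14h, 22h, 17h; column 2 is 21h.
Long rows with route=RT031, hour=21h: 401 + 478 = 879.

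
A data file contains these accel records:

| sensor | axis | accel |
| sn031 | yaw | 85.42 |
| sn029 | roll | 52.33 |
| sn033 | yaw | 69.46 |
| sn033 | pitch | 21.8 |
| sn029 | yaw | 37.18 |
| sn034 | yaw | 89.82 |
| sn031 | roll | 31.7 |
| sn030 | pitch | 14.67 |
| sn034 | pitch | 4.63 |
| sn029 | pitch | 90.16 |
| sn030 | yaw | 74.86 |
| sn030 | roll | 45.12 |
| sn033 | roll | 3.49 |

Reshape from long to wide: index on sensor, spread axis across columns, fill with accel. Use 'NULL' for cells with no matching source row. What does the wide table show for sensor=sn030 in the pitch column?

14.67

The long row with sensor=sn030, axis=pitch has accel=14.67.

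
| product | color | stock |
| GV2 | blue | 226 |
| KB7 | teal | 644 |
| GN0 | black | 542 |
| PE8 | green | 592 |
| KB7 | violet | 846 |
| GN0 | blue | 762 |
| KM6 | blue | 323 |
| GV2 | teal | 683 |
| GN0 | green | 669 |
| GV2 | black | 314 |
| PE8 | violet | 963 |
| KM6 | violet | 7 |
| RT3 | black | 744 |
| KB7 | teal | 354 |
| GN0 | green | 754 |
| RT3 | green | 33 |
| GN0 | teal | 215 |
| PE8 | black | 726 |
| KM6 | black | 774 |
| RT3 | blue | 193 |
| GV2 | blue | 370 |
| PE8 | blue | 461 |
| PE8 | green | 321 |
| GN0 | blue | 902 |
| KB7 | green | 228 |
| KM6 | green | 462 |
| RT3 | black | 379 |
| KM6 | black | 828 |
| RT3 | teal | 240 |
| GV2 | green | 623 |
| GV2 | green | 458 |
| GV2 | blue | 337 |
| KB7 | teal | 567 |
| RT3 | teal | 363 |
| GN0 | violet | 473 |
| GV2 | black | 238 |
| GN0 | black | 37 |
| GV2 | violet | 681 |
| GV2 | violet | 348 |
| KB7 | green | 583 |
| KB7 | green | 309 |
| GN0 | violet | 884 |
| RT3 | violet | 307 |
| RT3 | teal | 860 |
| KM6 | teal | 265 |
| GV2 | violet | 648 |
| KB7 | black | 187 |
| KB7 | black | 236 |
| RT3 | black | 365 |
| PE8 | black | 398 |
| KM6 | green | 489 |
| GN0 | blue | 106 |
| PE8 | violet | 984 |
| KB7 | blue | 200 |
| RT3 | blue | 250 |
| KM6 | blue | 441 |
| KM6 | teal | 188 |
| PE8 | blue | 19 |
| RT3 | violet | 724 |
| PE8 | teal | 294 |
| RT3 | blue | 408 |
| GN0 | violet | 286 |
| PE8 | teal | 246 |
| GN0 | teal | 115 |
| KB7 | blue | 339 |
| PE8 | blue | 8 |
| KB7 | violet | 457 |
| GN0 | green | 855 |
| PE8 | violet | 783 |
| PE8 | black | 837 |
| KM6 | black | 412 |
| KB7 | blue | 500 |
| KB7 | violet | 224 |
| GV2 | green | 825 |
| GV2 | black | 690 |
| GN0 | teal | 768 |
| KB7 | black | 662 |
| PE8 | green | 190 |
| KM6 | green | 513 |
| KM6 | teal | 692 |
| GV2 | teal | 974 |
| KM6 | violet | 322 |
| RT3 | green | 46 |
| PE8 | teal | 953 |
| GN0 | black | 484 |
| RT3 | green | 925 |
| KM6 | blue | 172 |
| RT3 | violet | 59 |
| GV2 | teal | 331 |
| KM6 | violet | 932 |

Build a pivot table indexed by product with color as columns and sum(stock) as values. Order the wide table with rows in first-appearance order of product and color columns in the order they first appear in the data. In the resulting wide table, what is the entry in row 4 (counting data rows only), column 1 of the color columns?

488

With rows in first-appearance order of product, row 4 is product=PE8. color columns in first-appearance order: blue, teal, black, green, violet; column 1 is blue.
Long rows with product=PE8, color=blue: 461 + 19 + 8 = 488.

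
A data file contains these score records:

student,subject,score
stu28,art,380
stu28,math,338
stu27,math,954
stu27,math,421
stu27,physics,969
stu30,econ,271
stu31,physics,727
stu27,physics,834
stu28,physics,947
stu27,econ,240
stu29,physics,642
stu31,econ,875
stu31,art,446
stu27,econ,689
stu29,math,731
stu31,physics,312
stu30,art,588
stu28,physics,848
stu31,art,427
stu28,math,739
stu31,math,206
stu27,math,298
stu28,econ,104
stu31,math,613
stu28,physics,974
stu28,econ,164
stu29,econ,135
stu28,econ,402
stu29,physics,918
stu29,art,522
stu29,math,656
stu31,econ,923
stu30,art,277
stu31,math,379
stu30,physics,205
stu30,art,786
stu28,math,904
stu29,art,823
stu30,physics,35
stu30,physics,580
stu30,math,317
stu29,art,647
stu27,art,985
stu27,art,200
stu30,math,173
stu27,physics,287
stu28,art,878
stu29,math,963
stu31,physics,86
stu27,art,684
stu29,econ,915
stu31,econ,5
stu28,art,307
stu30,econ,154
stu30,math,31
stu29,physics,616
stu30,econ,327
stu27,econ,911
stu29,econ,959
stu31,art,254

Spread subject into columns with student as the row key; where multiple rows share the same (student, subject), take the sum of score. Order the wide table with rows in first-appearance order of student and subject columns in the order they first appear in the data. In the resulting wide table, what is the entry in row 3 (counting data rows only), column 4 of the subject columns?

With rows in first-appearance order of student, row 3 is student=stu30. subject columns in first-appearance order: art, math, physics, econ; column 4 is econ.
Long rows with student=stu30, subject=econ: 271 + 154 + 327 = 752.

752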